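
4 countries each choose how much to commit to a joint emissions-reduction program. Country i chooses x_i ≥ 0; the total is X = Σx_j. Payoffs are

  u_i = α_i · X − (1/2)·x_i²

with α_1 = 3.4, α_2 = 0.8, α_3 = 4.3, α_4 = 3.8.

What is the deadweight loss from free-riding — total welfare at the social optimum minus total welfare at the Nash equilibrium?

173.855

Country i's FOC: ∂u_i/∂x_i = α_i − x_i = 0, so x_i* = α_i.
NE contributions = (3.4, 0.8, 4.3, 3.8); X = 12.3.
W^NE = (Σα)·X − ½Σα_i² = 12.3² − ½·45.13 = 128.725.
Planner sets x_i = Σα_j = 12.3 for every i, so X^SO = 4·12.3 = 49.2.
W^SO = (Σα)·X^SO − ½·4·(Σα)² = (4/2)·12.3² = 302.58.
Deadweight loss = W^SO − W^NE = 173.855.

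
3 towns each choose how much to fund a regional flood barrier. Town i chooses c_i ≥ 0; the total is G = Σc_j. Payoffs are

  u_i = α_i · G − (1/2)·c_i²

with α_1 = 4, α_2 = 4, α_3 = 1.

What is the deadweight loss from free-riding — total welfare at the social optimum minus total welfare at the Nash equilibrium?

Town i's FOC: ∂u_i/∂c_i = α_i − c_i = 0, so c_i* = α_i.
NE contributions = (4, 4, 1); G = 9.
W^NE = (Σα)·G − ½Σα_i² = 9² − ½·33 = 64.5.
Planner sets c_i = Σα_j = 9 for every i, so G^SO = 3·9 = 27.
W^SO = (Σα)·G^SO − ½·3·(Σα)² = (3/2)·9² = 121.5.
Deadweight loss = W^SO − W^NE = 57.

57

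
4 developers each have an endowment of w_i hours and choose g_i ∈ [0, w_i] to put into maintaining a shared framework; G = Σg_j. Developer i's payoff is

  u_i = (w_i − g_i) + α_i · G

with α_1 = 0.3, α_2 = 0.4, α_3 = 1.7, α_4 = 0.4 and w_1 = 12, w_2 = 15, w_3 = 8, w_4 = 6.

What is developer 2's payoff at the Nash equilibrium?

∂u_i/∂g_i = α_i − 1, so developer i contributes w_i if α_i > 1, else 0.
α_i > 1 for i ∈ {3}; NE contributions (0, 0, 8, 0), G = 8.
u_2 = (15 − 0) + 0.4·8 = 18.2.

18.2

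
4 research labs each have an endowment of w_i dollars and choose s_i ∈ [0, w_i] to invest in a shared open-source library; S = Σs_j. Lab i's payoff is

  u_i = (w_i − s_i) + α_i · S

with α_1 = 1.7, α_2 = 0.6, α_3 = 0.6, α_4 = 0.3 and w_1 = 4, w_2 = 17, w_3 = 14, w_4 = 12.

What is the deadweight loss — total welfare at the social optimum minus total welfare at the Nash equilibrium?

∂u_i/∂s_i = α_i − 1, so lab i contributes w_i if α_i > 1, else 0.
α_i > 1 for i ∈ {1}; NE contributions (4, 0, 0, 0), S = 4.
W^NE = Σw_i − S^NE + (Σα_i)·S^NE = 47 + 2.2·4 = 55.8.
Planner: ∂(Σu_j)/∂s_i = Σα_j − 1 = 2.2 > 0, so everyone contributes w_i; S^SO = 47, W^SO = 47 + 2.2·47 = 150.4.
Deadweight loss = 94.6.

94.6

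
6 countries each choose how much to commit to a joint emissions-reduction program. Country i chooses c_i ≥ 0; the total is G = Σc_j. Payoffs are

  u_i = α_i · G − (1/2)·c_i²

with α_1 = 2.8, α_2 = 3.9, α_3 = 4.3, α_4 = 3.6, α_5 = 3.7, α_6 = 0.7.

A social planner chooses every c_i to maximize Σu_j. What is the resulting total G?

Planner FOC: ∂(Σu_j)/∂c_i = (Σα_j) − c_i = 0, so c_i^SO = Σα_j = 19 for every i; G^SO = 114.

114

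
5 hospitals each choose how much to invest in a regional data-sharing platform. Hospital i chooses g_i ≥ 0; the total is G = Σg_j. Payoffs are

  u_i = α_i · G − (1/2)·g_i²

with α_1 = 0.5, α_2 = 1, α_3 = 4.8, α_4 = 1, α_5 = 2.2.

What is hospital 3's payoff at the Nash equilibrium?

34.08

Hospital i's FOC: ∂u_i/∂g_i = α_i − g_i = 0, so g_i* = α_i.
NE contributions = (0.5, 1, 4.8, 1, 2.2); G = 9.5.
u_3 = α_3·G − ½·(g_3)² = 4.8·9.5 − ½·4.8² = 34.08.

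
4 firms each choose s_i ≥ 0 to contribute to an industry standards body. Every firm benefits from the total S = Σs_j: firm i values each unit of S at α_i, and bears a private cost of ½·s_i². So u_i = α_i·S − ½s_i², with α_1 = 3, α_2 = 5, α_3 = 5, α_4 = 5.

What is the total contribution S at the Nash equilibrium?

18

Firm i's FOC: ∂u_i/∂s_i = α_i − s_i = 0, so s_i* = α_i.
NE contributions = (3, 5, 5, 5); S = 18.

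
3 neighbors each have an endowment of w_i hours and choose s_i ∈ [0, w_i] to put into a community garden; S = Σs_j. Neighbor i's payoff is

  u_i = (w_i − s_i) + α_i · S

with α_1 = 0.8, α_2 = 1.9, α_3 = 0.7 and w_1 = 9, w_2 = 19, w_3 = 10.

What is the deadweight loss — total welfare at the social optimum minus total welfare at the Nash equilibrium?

∂u_i/∂s_i = α_i − 1, so neighbor i contributes w_i if α_i > 1, else 0.
α_i > 1 for i ∈ {2}; NE contributions (0, 19, 0), S = 19.
W^NE = Σw_i − S^NE + (Σα_i)·S^NE = 38 + 2.4·19 = 83.6.
Planner: ∂(Σu_j)/∂s_i = Σα_j − 1 = 2.4 > 0, so everyone contributes w_i; S^SO = 38, W^SO = 38 + 2.4·38 = 129.2.
Deadweight loss = 45.6.

45.6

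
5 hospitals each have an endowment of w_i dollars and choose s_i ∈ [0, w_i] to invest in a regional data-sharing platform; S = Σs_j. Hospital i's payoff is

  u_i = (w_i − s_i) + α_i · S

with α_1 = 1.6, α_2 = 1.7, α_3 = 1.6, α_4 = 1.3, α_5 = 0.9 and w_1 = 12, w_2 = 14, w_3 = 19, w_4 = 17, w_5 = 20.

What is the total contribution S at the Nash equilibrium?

62

∂u_i/∂s_i = α_i − 1, so hospital i contributes w_i if α_i > 1, else 0.
α_i > 1 for i ∈ {1, 2, 3, 4}; NE contributions (12, 14, 19, 17, 0), S = 62.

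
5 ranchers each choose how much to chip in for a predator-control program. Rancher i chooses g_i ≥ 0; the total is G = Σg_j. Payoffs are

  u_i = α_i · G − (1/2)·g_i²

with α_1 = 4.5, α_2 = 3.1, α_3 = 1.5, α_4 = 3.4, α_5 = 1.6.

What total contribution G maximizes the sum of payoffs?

Planner FOC: ∂(Σu_j)/∂g_i = (Σα_j) − g_i = 0, so g_i^SO = Σα_j = 14.1 for every i; G^SO = 70.5.

70.5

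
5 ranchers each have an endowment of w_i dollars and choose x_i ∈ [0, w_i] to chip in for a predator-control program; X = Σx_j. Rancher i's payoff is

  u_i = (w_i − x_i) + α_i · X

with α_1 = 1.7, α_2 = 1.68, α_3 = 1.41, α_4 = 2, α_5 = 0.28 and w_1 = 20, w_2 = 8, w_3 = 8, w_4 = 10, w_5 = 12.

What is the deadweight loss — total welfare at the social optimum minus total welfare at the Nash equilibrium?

∂u_i/∂x_i = α_i − 1, so rancher i contributes w_i if α_i > 1, else 0.
α_i > 1 for i ∈ {1, 2, 3, 4}; NE contributions (20, 8, 8, 10, 0), X = 46.
W^NE = Σw_i − X^NE + (Σα_i)·X^NE = 58 + 6.07·46 = 337.22.
Planner: ∂(Σu_j)/∂x_i = Σα_j − 1 = 6.07 > 0, so everyone contributes w_i; X^SO = 58, W^SO = 58 + 6.07·58 = 410.06.
Deadweight loss = 72.84.

72.84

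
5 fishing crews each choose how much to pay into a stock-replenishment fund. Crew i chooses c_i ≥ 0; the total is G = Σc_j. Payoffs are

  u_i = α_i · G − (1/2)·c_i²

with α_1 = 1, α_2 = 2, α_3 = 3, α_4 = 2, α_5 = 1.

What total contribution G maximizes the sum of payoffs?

Planner FOC: ∂(Σu_j)/∂c_i = (Σα_j) − c_i = 0, so c_i^SO = Σα_j = 9 for every i; G^SO = 45.

45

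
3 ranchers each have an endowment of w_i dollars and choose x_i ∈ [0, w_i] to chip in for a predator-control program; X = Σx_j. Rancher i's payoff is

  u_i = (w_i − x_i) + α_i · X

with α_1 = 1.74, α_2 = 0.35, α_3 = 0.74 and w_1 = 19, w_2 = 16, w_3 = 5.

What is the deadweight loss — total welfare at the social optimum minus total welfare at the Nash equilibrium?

∂u_i/∂x_i = α_i − 1, so rancher i contributes w_i if α_i > 1, else 0.
α_i > 1 for i ∈ {1}; NE contributions (19, 0, 0), X = 19.
W^NE = Σw_i − X^NE + (Σα_i)·X^NE = 40 + 1.83·19 = 74.77.
Planner: ∂(Σu_j)/∂x_i = Σα_j − 1 = 1.83 > 0, so everyone contributes w_i; X^SO = 40, W^SO = 40 + 1.83·40 = 113.2.
Deadweight loss = 38.43.

38.43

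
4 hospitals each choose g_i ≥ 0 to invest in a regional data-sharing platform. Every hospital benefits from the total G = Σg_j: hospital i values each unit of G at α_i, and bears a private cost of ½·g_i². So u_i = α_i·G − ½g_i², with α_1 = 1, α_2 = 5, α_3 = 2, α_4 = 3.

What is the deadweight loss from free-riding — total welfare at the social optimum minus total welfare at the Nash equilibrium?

Hospital i's FOC: ∂u_i/∂g_i = α_i − g_i = 0, so g_i* = α_i.
NE contributions = (1, 5, 2, 3); G = 11.
W^NE = (Σα)·G − ½Σα_i² = 11² − ½·39 = 101.5.
Planner sets g_i = Σα_j = 11 for every i, so G^SO = 4·11 = 44.
W^SO = (Σα)·G^SO − ½·4·(Σα)² = (4/2)·11² = 242.
Deadweight loss = W^SO − W^NE = 140.5.

140.5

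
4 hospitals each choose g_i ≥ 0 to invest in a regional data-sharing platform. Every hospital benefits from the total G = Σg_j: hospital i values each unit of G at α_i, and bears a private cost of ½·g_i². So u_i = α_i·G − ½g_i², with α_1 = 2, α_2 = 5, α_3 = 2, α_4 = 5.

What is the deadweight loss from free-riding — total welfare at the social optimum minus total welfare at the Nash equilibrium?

Hospital i's FOC: ∂u_i/∂g_i = α_i − g_i = 0, so g_i* = α_i.
NE contributions = (2, 5, 2, 5); G = 14.
W^NE = (Σα)·G − ½Σα_i² = 14² − ½·58 = 167.
Planner sets g_i = Σα_j = 14 for every i, so G^SO = 4·14 = 56.
W^SO = (Σα)·G^SO − ½·4·(Σα)² = (4/2)·14² = 392.
Deadweight loss = W^SO − W^NE = 225.

225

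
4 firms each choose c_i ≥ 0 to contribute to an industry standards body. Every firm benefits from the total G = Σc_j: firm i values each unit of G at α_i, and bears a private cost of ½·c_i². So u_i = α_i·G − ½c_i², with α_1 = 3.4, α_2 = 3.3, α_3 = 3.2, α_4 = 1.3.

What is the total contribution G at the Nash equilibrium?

Firm i's FOC: ∂u_i/∂c_i = α_i − c_i = 0, so c_i* = α_i.
NE contributions = (3.4, 3.3, 3.2, 1.3); G = 11.2.

11.2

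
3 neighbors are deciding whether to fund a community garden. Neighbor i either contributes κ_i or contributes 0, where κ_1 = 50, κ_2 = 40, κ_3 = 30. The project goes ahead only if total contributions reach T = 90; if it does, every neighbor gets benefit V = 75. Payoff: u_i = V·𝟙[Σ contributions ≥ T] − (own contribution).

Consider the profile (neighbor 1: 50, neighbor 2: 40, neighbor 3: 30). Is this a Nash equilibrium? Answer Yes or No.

Total = 120 ≥ 90: provided.
Neighbor 1 (pledges 50, payoff 25): dropping to 0 → total 70, payoff 0. No gain.
Neighbor 2 (pledges 40, payoff 35): dropping to 0 → total 80, payoff 0. No gain.
Neighbor 3 (pledges 30, payoff 45): dropping to 0 → total 90, payoff 75. Profitable deviation.

No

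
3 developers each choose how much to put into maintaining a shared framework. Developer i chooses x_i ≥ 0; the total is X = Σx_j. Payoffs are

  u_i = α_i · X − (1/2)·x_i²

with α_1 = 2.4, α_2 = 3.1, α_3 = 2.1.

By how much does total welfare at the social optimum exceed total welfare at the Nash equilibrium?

Developer i's FOC: ∂u_i/∂x_i = α_i − x_i = 0, so x_i* = α_i.
NE contributions = (2.4, 3.1, 2.1); X = 7.6.
W^NE = (Σα)·X − ½Σα_i² = 7.6² − ½·19.78 = 47.87.
Planner sets x_i = Σα_j = 7.6 for every i, so X^SO = 3·7.6 = 22.8.
W^SO = (Σα)·X^SO − ½·3·(Σα)² = (3/2)·7.6² = 86.64.
Deadweight loss = W^SO − W^NE = 38.77.

38.77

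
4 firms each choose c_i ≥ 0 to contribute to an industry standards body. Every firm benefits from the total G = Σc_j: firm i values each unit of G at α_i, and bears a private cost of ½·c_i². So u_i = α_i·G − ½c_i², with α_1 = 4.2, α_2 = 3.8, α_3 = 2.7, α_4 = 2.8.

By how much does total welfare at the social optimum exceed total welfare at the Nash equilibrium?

Firm i's FOC: ∂u_i/∂c_i = α_i − c_i = 0, so c_i* = α_i.
NE contributions = (4.2, 3.8, 2.7, 2.8); G = 13.5.
W^NE = (Σα)·G − ½Σα_i² = 13.5² − ½·47.21 = 158.645.
Planner sets c_i = Σα_j = 13.5 for every i, so G^SO = 4·13.5 = 54.
W^SO = (Σα)·G^SO − ½·4·(Σα)² = (4/2)·13.5² = 364.5.
Deadweight loss = W^SO − W^NE = 205.855.

205.855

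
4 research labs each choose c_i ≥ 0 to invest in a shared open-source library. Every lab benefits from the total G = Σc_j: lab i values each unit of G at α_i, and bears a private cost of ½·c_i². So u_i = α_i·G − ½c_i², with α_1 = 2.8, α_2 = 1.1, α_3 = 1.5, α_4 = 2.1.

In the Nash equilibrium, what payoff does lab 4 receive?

13.545

Lab i's FOC: ∂u_i/∂c_i = α_i − c_i = 0, so c_i* = α_i.
NE contributions = (2.8, 1.1, 1.5, 2.1); G = 7.5.
u_4 = α_4·G − ½·(c_4)² = 2.1·7.5 − ½·2.1² = 13.545.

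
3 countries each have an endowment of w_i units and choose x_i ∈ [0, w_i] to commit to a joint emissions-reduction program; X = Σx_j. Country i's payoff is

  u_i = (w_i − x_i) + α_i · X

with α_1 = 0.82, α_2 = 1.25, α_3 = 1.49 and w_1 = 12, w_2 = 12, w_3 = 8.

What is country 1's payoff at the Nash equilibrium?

28.4

∂u_i/∂x_i = α_i − 1, so country i contributes w_i if α_i > 1, else 0.
α_i > 1 for i ∈ {2, 3}; NE contributions (0, 12, 8), X = 20.
u_1 = (12 − 0) + 0.82·20 = 28.4.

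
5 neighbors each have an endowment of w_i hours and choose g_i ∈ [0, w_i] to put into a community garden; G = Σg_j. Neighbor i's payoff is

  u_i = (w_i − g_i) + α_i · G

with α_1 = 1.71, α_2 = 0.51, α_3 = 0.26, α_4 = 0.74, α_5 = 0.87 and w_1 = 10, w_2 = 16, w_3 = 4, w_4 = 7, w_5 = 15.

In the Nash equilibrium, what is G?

10

∂u_i/∂g_i = α_i − 1, so neighbor i contributes w_i if α_i > 1, else 0.
α_i > 1 for i ∈ {1}; NE contributions (10, 0, 0, 0, 0), G = 10.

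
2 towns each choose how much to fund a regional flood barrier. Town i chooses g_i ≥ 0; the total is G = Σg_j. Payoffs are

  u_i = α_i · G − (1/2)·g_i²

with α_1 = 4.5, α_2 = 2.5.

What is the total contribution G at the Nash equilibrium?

7

Town i's FOC: ∂u_i/∂g_i = α_i − g_i = 0, so g_i* = α_i.
NE contributions = (4.5, 2.5); G = 7.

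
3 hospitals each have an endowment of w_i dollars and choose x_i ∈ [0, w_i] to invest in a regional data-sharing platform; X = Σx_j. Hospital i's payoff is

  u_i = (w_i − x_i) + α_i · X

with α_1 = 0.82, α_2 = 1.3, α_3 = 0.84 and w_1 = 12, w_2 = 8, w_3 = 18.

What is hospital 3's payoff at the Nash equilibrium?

24.72

∂u_i/∂x_i = α_i − 1, so hospital i contributes w_i if α_i > 1, else 0.
α_i > 1 for i ∈ {2}; NE contributions (0, 8, 0), X = 8.
u_3 = (18 − 0) + 0.84·8 = 24.72.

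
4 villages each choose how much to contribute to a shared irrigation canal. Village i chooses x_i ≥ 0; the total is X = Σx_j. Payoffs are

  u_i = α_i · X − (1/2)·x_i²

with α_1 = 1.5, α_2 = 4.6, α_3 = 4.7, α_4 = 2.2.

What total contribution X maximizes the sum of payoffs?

Planner FOC: ∂(Σu_j)/∂x_i = (Σα_j) − x_i = 0, so x_i^SO = Σα_j = 13 for every i; X^SO = 52.

52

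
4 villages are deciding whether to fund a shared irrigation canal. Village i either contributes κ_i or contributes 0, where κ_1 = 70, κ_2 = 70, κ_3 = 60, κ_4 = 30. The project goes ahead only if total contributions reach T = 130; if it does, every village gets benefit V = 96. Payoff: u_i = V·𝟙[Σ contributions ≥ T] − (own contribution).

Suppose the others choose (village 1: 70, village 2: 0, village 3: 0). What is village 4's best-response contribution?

0

Others' total = 70. Even contributing 30 gives 100 < 130: no benefit either way.
Best response: 0.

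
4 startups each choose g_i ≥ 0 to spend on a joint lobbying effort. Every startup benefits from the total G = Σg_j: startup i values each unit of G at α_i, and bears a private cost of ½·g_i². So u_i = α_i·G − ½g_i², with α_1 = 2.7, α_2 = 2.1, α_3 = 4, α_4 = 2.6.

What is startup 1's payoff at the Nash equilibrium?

Startup i's FOC: ∂u_i/∂g_i = α_i − g_i = 0, so g_i* = α_i.
NE contributions = (2.7, 2.1, 4, 2.6); G = 11.4.
u_1 = α_1·G − ½·(g_1)² = 2.7·11.4 − ½·2.7² = 27.135.

27.135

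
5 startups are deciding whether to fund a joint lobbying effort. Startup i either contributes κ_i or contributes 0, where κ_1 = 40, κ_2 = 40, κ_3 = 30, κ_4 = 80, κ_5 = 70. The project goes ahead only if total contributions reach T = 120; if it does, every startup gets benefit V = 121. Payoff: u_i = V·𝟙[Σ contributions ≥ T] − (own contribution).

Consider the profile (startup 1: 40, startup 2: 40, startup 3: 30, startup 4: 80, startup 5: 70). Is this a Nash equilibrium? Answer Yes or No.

No

Total = 260 ≥ 120: provided.
Startup 1 (pledges 40, payoff 81): dropping to 0 → total 220, payoff 121. Profitable deviation.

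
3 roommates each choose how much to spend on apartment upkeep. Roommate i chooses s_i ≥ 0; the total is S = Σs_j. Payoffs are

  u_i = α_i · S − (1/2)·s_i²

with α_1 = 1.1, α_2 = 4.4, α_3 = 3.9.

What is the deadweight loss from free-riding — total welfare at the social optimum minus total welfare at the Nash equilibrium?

62.07

Roommate i's FOC: ∂u_i/∂s_i = α_i − s_i = 0, so s_i* = α_i.
NE contributions = (1.1, 4.4, 3.9); S = 9.4.
W^NE = (Σα)·S − ½Σα_i² = 9.4² − ½·35.78 = 70.47.
Planner sets s_i = Σα_j = 9.4 for every i, so S^SO = 3·9.4 = 28.2.
W^SO = (Σα)·S^SO − ½·3·(Σα)² = (3/2)·9.4² = 132.54.
Deadweight loss = W^SO − W^NE = 62.07.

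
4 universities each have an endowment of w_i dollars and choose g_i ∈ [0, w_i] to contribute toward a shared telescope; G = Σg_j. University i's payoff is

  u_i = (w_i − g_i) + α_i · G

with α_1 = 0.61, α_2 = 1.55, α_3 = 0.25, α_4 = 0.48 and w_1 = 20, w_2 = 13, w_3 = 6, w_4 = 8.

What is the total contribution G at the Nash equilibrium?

∂u_i/∂g_i = α_i − 1, so university i contributes w_i if α_i > 1, else 0.
α_i > 1 for i ∈ {2}; NE contributions (0, 13, 0, 0), G = 13.

13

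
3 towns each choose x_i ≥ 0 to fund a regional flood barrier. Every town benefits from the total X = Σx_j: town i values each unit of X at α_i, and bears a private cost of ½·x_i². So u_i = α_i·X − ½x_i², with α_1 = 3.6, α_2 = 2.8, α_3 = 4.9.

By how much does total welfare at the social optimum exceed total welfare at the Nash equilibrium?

Town i's FOC: ∂u_i/∂x_i = α_i − x_i = 0, so x_i* = α_i.
NE contributions = (3.6, 2.8, 4.9); X = 11.3.
W^NE = (Σα)·X − ½Σα_i² = 11.3² − ½·44.81 = 105.285.
Planner sets x_i = Σα_j = 11.3 for every i, so X^SO = 3·11.3 = 33.9.
W^SO = (Σα)·X^SO − ½·3·(Σα)² = (3/2)·11.3² = 191.535.
Deadweight loss = W^SO − W^NE = 86.25.

86.25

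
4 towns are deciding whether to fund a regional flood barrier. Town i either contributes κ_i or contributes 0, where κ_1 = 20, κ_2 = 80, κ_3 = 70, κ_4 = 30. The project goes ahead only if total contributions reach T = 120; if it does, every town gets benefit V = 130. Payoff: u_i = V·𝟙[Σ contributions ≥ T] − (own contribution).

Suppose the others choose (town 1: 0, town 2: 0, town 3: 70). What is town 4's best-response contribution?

Others' total = 70. Even contributing 30 gives 100 < 120: no benefit either way.
Best response: 0.

0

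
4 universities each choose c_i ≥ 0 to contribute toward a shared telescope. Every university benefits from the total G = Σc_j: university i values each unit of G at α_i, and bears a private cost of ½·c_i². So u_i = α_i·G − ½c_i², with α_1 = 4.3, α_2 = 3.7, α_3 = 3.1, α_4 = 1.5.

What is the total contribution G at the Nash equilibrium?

12.6

University i's FOC: ∂u_i/∂c_i = α_i − c_i = 0, so c_i* = α_i.
NE contributions = (4.3, 3.7, 3.1, 1.5); G = 12.6.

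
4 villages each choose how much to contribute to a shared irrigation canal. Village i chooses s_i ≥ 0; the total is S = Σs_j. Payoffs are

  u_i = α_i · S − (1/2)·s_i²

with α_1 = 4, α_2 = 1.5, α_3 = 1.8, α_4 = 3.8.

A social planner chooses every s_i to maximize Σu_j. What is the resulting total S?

Planner FOC: ∂(Σu_j)/∂s_i = (Σα_j) − s_i = 0, so s_i^SO = Σα_j = 11.1 for every i; S^SO = 44.4.

44.4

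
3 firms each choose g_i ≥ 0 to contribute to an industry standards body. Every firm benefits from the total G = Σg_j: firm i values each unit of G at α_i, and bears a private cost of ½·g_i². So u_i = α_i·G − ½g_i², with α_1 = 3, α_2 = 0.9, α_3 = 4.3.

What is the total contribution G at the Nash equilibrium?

8.2

Firm i's FOC: ∂u_i/∂g_i = α_i − g_i = 0, so g_i* = α_i.
NE contributions = (3, 0.9, 4.3); G = 8.2.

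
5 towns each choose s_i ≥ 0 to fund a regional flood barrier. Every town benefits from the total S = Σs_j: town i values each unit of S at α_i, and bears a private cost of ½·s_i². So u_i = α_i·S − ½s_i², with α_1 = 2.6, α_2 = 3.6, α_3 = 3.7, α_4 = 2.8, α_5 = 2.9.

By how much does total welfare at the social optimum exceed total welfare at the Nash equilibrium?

Town i's FOC: ∂u_i/∂s_i = α_i − s_i = 0, so s_i* = α_i.
NE contributions = (2.6, 3.6, 3.7, 2.8, 2.9); S = 15.6.
W^NE = (Σα)·S − ½Σα_i² = 15.6² − ½·49.66 = 218.53.
Planner sets s_i = Σα_j = 15.6 for every i, so S^SO = 5·15.6 = 78.
W^SO = (Σα)·S^SO − ½·5·(Σα)² = (5/2)·15.6² = 608.4.
Deadweight loss = W^SO − W^NE = 389.87.

389.87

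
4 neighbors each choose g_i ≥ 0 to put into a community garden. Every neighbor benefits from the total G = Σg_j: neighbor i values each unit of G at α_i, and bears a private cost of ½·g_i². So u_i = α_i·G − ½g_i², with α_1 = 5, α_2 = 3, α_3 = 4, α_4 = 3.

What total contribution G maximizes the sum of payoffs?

Planner FOC: ∂(Σu_j)/∂g_i = (Σα_j) − g_i = 0, so g_i^SO = Σα_j = 15 for every i; G^SO = 60.

60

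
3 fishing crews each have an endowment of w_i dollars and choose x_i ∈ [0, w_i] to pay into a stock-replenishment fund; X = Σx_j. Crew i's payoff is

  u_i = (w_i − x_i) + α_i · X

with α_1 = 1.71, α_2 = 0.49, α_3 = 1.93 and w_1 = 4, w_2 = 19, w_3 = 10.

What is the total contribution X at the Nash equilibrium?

∂u_i/∂x_i = α_i − 1, so crew i contributes w_i if α_i > 1, else 0.
α_i > 1 for i ∈ {1, 3}; NE contributions (4, 0, 10), X = 14.

14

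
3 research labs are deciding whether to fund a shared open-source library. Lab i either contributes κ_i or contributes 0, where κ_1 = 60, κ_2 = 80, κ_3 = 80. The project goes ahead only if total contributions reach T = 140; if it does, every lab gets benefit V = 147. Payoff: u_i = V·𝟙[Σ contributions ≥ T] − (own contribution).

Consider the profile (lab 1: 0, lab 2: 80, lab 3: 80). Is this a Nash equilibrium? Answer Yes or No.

Yes

Total = 160 ≥ 140: provided.
Lab 1 (pledges 0, payoff 147): pledging 60 → total 220, payoff 87. No gain.
Lab 2 (pledges 80, payoff 67): dropping to 0 → total 80, payoff 0. No gain.
Lab 3 (pledges 80, payoff 67): dropping to 0 → total 80, payoff 0. No gain.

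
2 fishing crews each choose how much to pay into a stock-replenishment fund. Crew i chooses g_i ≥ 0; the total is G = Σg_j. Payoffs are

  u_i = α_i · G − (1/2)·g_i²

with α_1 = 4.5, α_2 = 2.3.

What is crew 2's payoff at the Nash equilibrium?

12.995

Crew i's FOC: ∂u_i/∂g_i = α_i − g_i = 0, so g_i* = α_i.
NE contributions = (4.5, 2.3); G = 6.8.
u_2 = α_2·G − ½·(g_2)² = 2.3·6.8 − ½·2.3² = 12.995.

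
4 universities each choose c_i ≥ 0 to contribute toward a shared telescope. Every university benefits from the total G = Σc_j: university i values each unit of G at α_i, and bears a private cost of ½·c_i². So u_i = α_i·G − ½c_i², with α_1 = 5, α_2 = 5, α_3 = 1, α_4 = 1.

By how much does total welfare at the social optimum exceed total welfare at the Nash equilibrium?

170

University i's FOC: ∂u_i/∂c_i = α_i − c_i = 0, so c_i* = α_i.
NE contributions = (5, 5, 1, 1); G = 12.
W^NE = (Σα)·G − ½Σα_i² = 12² − ½·52 = 118.
Planner sets c_i = Σα_j = 12 for every i, so G^SO = 4·12 = 48.
W^SO = (Σα)·G^SO − ½·4·(Σα)² = (4/2)·12² = 288.
Deadweight loss = W^SO − W^NE = 170.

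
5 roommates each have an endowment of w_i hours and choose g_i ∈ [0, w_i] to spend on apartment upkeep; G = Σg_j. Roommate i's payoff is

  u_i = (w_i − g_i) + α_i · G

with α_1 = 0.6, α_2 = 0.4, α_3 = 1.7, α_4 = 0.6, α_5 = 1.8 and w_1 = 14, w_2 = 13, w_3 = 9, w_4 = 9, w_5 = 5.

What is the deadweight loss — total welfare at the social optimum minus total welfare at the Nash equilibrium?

147.6

∂u_i/∂g_i = α_i − 1, so roommate i contributes w_i if α_i > 1, else 0.
α_i > 1 for i ∈ {3, 5}; NE contributions (0, 0, 9, 0, 5), G = 14.
W^NE = Σw_i − G^NE + (Σα_i)·G^NE = 50 + 4.1·14 = 107.4.
Planner: ∂(Σu_j)/∂g_i = Σα_j − 1 = 4.1 > 0, so everyone contributes w_i; G^SO = 50, W^SO = 50 + 4.1·50 = 255.
Deadweight loss = 147.6.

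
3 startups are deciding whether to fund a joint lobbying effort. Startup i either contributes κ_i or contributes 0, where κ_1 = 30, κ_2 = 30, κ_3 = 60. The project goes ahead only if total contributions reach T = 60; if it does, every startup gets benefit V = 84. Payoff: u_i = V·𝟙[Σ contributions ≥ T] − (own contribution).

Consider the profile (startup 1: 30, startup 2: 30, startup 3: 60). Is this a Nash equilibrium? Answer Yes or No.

Total = 120 ≥ 60: provided.
Startup 1 (pledges 30, payoff 54): dropping to 0 → total 90, payoff 84. Profitable deviation.

No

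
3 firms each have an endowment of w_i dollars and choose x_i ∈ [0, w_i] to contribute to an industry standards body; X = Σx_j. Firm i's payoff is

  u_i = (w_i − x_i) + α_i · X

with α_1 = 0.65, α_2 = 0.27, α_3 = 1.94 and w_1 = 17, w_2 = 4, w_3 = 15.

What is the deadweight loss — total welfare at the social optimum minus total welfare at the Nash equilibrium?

39.06

∂u_i/∂x_i = α_i − 1, so firm i contributes w_i if α_i > 1, else 0.
α_i > 1 for i ∈ {3}; NE contributions (0, 0, 15), X = 15.
W^NE = Σw_i − X^NE + (Σα_i)·X^NE = 36 + 1.86·15 = 63.9.
Planner: ∂(Σu_j)/∂x_i = Σα_j − 1 = 1.86 > 0, so everyone contributes w_i; X^SO = 36, W^SO = 36 + 1.86·36 = 102.96.
Deadweight loss = 39.06.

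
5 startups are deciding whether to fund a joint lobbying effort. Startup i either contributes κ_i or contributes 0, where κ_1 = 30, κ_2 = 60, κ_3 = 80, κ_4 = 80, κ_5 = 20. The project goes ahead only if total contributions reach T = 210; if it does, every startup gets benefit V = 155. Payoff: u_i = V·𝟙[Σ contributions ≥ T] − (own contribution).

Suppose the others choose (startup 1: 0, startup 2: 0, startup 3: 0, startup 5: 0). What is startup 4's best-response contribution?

Others' total = 0. Even contributing 80 gives 80 < 210: no benefit either way.
Best response: 0.

0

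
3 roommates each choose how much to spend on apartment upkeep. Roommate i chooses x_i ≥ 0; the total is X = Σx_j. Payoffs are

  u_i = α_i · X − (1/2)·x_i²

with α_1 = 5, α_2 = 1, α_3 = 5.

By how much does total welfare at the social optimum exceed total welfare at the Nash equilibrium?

Roommate i's FOC: ∂u_i/∂x_i = α_i − x_i = 0, so x_i* = α_i.
NE contributions = (5, 1, 5); X = 11.
W^NE = (Σα)·X − ½Σα_i² = 11² − ½·51 = 95.5.
Planner sets x_i = Σα_j = 11 for every i, so X^SO = 3·11 = 33.
W^SO = (Σα)·X^SO − ½·3·(Σα)² = (3/2)·11² = 181.5.
Deadweight loss = W^SO − W^NE = 86.

86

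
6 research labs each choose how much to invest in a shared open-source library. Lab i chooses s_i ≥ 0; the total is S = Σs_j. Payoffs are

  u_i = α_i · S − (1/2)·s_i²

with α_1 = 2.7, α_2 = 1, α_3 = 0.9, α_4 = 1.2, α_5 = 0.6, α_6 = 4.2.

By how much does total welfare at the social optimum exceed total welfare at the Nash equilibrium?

Lab i's FOC: ∂u_i/∂s_i = α_i − s_i = 0, so s_i* = α_i.
NE contributions = (2.7, 1, 0.9, 1.2, 0.6, 4.2); S = 10.6.
W^NE = (Σα)·S − ½Σα_i² = 10.6² − ½·28.54 = 98.09.
Planner sets s_i = Σα_j = 10.6 for every i, so S^SO = 6·10.6 = 63.6.
W^SO = (Σα)·S^SO − ½·6·(Σα)² = (6/2)·10.6² = 337.08.
Deadweight loss = W^SO − W^NE = 238.99.

238.99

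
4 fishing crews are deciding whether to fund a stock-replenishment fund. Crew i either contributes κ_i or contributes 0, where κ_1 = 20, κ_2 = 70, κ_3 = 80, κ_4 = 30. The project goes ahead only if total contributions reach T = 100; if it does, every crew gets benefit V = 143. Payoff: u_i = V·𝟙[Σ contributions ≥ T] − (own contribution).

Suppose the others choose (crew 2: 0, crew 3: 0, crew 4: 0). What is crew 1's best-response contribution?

Others' total = 0. Even contributing 20 gives 20 < 100: no benefit either way.
Best response: 0.

0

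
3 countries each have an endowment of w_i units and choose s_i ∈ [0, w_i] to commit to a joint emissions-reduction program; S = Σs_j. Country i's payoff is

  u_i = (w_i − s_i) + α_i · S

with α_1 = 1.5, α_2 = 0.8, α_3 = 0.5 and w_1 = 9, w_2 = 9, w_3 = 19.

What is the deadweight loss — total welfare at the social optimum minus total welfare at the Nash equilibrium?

∂u_i/∂s_i = α_i − 1, so country i contributes w_i if α_i > 1, else 0.
α_i > 1 for i ∈ {1}; NE contributions (9, 0, 0), S = 9.
W^NE = Σw_i − S^NE + (Σα_i)·S^NE = 37 + 1.8·9 = 53.2.
Planner: ∂(Σu_j)/∂s_i = Σα_j − 1 = 1.8 > 0, so everyone contributes w_i; S^SO = 37, W^SO = 37 + 1.8·37 = 103.6.
Deadweight loss = 50.4.

50.4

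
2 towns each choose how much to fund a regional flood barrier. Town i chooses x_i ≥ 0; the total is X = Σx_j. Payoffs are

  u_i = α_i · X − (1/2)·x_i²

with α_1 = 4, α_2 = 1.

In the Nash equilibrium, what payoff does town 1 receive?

Town i's FOC: ∂u_i/∂x_i = α_i − x_i = 0, so x_i* = α_i.
NE contributions = (4, 1); X = 5.
u_1 = α_1·X − ½·(x_1)² = 4·5 − ½·4² = 12.

12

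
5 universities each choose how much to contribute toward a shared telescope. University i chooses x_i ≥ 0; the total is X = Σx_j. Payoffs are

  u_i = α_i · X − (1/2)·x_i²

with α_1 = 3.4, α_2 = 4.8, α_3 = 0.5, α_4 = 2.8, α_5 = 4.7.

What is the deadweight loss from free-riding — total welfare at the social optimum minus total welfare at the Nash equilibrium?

University i's FOC: ∂u_i/∂x_i = α_i − x_i = 0, so x_i* = α_i.
NE contributions = (3.4, 4.8, 0.5, 2.8, 4.7); X = 16.2.
W^NE = (Σα)·X − ½Σα_i² = 16.2² − ½·64.78 = 230.05.
Planner sets x_i = Σα_j = 16.2 for every i, so X^SO = 5·16.2 = 81.
W^SO = (Σα)·X^SO − ½·5·(Σα)² = (5/2)·16.2² = 656.1.
Deadweight loss = W^SO − W^NE = 426.05.

426.05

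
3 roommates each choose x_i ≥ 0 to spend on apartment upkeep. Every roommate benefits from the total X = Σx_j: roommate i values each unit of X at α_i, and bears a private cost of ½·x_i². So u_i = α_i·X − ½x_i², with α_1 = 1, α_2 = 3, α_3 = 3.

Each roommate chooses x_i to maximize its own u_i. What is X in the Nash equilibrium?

7

Roommate i's FOC: ∂u_i/∂x_i = α_i − x_i = 0, so x_i* = α_i.
NE contributions = (1, 3, 3); X = 7.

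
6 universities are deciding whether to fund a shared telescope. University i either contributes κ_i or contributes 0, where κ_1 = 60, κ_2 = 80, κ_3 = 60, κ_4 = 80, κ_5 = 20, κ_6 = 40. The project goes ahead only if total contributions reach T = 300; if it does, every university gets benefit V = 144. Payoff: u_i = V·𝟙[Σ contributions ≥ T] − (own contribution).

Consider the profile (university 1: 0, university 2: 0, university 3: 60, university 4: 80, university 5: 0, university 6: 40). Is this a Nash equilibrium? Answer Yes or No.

Total = 180 < 300: not provided.
University 1 (pledges 0, payoff 0): pledging 60 → total 240, payoff -60. No gain.
University 2 (pledges 0, payoff 0): pledging 80 → total 260, payoff -80. No gain.
University 3 (pledges 60, payoff -60): dropping to 0 → total 120, payoff 0. Profitable deviation.

No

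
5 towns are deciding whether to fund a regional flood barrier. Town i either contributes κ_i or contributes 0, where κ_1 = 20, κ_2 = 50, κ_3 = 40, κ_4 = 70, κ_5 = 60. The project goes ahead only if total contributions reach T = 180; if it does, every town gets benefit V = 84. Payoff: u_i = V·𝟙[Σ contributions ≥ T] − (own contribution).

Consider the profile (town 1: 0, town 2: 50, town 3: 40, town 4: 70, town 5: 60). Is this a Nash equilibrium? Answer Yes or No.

No

Total = 220 ≥ 180: provided.
Town 1 (pledges 0, payoff 84): pledging 20 → total 240, payoff 64. No gain.
Town 2 (pledges 50, payoff 34): dropping to 0 → total 170, payoff 0. No gain.
Town 3 (pledges 40, payoff 44): dropping to 0 → total 180, payoff 84. Profitable deviation.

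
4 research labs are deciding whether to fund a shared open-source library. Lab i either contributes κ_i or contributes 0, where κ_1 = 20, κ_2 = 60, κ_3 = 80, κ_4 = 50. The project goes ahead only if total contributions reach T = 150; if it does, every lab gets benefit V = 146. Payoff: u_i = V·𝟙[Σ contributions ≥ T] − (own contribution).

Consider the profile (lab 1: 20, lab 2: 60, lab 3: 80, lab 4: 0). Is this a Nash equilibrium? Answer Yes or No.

Yes

Total = 160 ≥ 150: provided.
Lab 1 (pledges 20, payoff 126): dropping to 0 → total 140, payoff 0. No gain.
Lab 2 (pledges 60, payoff 86): dropping to 0 → total 100, payoff 0. No gain.
Lab 3 (pledges 80, payoff 66): dropping to 0 → total 80, payoff 0. No gain.
Lab 4 (pledges 0, payoff 146): pledging 50 → total 210, payoff 96. No gain.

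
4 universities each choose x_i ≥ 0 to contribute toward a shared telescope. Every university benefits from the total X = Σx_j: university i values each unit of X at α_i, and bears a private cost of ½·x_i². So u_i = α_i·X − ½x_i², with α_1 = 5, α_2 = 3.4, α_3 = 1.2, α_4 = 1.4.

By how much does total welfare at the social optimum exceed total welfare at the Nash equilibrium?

140.98

University i's FOC: ∂u_i/∂x_i = α_i − x_i = 0, so x_i* = α_i.
NE contributions = (5, 3.4, 1.2, 1.4); X = 11.
W^NE = (Σα)·X − ½Σα_i² = 11² − ½·39.96 = 101.02.
Planner sets x_i = Σα_j = 11 for every i, so X^SO = 4·11 = 44.
W^SO = (Σα)·X^SO − ½·4·(Σα)² = (4/2)·11² = 242.
Deadweight loss = W^SO − W^NE = 140.98.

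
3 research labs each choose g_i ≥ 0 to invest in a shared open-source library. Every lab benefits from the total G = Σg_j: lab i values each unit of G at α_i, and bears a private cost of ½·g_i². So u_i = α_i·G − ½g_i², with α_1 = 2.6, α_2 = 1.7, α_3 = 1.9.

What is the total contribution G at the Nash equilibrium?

Lab i's FOC: ∂u_i/∂g_i = α_i − g_i = 0, so g_i* = α_i.
NE contributions = (2.6, 1.7, 1.9); G = 6.2.

6.2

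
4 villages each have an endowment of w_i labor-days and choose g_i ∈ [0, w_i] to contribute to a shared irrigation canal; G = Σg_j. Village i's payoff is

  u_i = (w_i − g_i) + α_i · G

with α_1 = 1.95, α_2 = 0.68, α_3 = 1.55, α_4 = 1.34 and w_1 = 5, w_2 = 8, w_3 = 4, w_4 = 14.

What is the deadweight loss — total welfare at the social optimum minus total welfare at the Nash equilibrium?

36.16

∂u_i/∂g_i = α_i − 1, so village i contributes w_i if α_i > 1, else 0.
α_i > 1 for i ∈ {1, 3, 4}; NE contributions (5, 0, 4, 14), G = 23.
W^NE = Σw_i − G^NE + (Σα_i)·G^NE = 31 + 4.52·23 = 134.96.
Planner: ∂(Σu_j)/∂g_i = Σα_j − 1 = 4.52 > 0, so everyone contributes w_i; G^SO = 31, W^SO = 31 + 4.52·31 = 171.12.
Deadweight loss = 36.16.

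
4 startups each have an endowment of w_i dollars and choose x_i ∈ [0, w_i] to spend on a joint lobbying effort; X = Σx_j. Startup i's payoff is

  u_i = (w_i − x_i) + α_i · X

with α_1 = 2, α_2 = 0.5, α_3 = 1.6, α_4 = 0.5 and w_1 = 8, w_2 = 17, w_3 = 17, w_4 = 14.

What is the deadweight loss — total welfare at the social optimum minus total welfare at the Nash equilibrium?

∂u_i/∂x_i = α_i − 1, so startup i contributes w_i if α_i > 1, else 0.
α_i > 1 for i ∈ {1, 3}; NE contributions (8, 0, 17, 0), X = 25.
W^NE = Σw_i − X^NE + (Σα_i)·X^NE = 56 + 3.6·25 = 146.
Planner: ∂(Σu_j)/∂x_i = Σα_j − 1 = 3.6 > 0, so everyone contributes w_i; X^SO = 56, W^SO = 56 + 3.6·56 = 257.6.
Deadweight loss = 111.6.

111.6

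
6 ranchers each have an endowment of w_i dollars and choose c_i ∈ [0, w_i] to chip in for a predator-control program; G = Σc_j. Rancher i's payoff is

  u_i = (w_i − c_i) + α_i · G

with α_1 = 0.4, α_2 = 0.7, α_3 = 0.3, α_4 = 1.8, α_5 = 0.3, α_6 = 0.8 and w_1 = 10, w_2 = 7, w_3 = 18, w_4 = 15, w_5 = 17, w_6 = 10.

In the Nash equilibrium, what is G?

15

∂u_i/∂c_i = α_i − 1, so rancher i contributes w_i if α_i > 1, else 0.
α_i > 1 for i ∈ {4}; NE contributions (0, 0, 0, 15, 0, 0), G = 15.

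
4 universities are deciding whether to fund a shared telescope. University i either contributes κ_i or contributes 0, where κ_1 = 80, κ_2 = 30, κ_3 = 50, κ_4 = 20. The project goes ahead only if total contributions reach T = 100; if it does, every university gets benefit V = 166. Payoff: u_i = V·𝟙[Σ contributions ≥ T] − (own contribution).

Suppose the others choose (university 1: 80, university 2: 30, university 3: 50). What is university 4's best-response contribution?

Others' total = 160 ≥ 100; contributing adds cost 20 for no extra benefit.
Best response: 0.

0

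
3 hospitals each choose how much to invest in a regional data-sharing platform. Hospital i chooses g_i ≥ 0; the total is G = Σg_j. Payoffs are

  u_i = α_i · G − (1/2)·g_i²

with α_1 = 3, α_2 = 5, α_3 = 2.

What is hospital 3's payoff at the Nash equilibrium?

Hospital i's FOC: ∂u_i/∂g_i = α_i − g_i = 0, so g_i* = α_i.
NE contributions = (3, 5, 2); G = 10.
u_3 = α_3·G − ½·(g_3)² = 2·10 − ½·2² = 18.

18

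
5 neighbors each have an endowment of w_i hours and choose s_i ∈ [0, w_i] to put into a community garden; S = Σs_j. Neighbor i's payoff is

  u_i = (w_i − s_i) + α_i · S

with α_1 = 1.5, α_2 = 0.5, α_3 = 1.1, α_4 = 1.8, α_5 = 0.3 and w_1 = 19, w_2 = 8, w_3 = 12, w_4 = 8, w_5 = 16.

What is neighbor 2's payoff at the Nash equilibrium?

∂u_i/∂s_i = α_i − 1, so neighbor i contributes w_i if α_i > 1, else 0.
α_i > 1 for i ∈ {1, 3, 4}; NE contributions (19, 0, 12, 8, 0), S = 39.
u_2 = (8 − 0) + 0.5·39 = 27.5.

27.5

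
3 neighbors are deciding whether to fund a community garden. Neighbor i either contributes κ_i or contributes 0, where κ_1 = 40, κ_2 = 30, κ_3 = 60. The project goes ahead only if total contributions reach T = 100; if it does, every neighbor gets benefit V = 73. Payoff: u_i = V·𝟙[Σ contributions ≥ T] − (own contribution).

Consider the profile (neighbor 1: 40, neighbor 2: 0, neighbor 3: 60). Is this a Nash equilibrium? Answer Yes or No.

Total = 100 ≥ 100: provided.
Neighbor 1 (pledges 40, payoff 33): dropping to 0 → total 60, payoff 0. No gain.
Neighbor 2 (pledges 0, payoff 73): pledging 30 → total 130, payoff 43. No gain.
Neighbor 3 (pledges 60, payoff 13): dropping to 0 → total 40, payoff 0. No gain.

Yes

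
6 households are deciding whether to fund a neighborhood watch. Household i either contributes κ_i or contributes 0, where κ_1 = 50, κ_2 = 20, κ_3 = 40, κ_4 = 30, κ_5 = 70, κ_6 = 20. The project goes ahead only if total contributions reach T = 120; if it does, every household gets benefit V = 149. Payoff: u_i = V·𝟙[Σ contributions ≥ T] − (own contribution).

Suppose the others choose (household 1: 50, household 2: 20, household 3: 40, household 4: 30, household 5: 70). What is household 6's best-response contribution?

0

Others' total = 210 ≥ 120; contributing adds cost 20 for no extra benefit.
Best response: 0.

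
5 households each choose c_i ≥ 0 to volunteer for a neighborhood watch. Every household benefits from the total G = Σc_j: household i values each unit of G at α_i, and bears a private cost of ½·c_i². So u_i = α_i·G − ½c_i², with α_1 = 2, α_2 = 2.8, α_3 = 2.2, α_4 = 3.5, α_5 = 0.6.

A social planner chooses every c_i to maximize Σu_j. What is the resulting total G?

55.5

Planner FOC: ∂(Σu_j)/∂c_i = (Σα_j) − c_i = 0, so c_i^SO = Σα_j = 11.1 for every i; G^SO = 55.5.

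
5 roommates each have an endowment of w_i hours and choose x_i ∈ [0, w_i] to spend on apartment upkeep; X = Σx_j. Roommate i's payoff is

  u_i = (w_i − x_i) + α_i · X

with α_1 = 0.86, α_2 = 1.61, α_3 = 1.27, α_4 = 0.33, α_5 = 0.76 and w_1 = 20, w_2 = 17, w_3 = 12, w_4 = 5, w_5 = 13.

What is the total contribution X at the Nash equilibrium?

∂u_i/∂x_i = α_i − 1, so roommate i contributes w_i if α_i > 1, else 0.
α_i > 1 for i ∈ {2, 3}; NE contributions (0, 17, 12, 0, 0), X = 29.

29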